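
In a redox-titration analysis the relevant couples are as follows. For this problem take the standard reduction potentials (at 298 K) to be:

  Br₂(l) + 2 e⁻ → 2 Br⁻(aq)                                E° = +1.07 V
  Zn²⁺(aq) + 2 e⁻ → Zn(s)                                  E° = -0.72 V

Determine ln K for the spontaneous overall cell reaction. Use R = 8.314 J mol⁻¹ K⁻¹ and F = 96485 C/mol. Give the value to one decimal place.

Cathode: Br₂/Br⁻; anode: Zn²⁺/Zn. E°cell = (+1.07) − (-0.72) = +1.79 V, with n = 2.
ΔG° = −nFE° = −RT ln K, so ln K = nFE°/(RT) = (2)(96485)(+1.79) / ((8.314)(298)) = 139.417.

139.4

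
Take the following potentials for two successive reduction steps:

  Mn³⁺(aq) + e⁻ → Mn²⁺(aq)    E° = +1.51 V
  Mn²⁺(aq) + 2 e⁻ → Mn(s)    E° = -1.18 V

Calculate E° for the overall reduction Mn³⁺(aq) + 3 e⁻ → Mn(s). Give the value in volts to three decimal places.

-0.283 V

Adding the free-energy changes (−nFE°) of the two steps gives −n₃FE°₃ = −n₁FE°₁ − n₂FE°₂.
E°₃ = (1×+1.51 + 2×-1.18) / 3 = (-0.850) / 3 = -0.283 V.
Simply averaging or adding the two E° values would be wrong; the electron-weighted sum is required.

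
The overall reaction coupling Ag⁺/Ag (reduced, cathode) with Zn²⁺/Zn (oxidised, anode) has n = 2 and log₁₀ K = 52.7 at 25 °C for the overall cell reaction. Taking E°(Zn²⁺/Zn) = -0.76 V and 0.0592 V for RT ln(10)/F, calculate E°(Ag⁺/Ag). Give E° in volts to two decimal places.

E°cell = (0.0592/n)·log K = (0.0592/2)(52.7) = +1.560 V.
Since Ag⁺/Ag is the cathode and Zn²⁺/Zn the anode, E°cell = E°(Ag⁺/Ag) − E°(Zn²⁺/Zn).
So E°(Ag⁺/Ag) = E°cell + E°(Zn²⁺/Zn) = +1.560 + (-0.76) = +0.80 V.

+0.80 V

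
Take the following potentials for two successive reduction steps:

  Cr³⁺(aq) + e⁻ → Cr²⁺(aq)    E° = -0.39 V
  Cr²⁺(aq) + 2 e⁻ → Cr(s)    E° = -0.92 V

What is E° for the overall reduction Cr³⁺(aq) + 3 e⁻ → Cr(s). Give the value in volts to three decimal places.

Standard free energies of sequential steps add: ΔG°₃ = ΔG°₁ + ΔG°₂, so n₃E°₃ = n₁E°₁ + n₂E°₂.
E°₃ = (1×-0.39 + 2×-0.92) / 3 = (-2.230) / 3 = -0.743 V.

-0.743 V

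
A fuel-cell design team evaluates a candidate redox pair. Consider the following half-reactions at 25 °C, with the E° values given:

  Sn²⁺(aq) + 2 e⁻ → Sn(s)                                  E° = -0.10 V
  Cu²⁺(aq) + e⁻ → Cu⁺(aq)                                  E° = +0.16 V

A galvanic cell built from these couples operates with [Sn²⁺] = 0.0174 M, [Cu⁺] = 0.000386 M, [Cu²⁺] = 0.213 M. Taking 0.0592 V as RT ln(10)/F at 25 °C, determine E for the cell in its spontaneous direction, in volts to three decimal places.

+0.474 V

Cu²⁺/Cu⁺ is the cathode (higher E°), Sn²⁺/Sn the anode: E°cell = +0.16 − (-0.10) = +0.26 V, n = 2.
Overall: 2 Cu²⁺(aq) + Sn(s) → 2 Cu⁺(aq) + Sn²⁺(aq)
Q = [Cu⁺]^2·[Sn²⁺] / ([Cu²⁺]^2); log Q = -7.243.
E = E° − (0.0592/n) log Q = +0.26 − (0.0592/2)(-7.243) = +0.474 V.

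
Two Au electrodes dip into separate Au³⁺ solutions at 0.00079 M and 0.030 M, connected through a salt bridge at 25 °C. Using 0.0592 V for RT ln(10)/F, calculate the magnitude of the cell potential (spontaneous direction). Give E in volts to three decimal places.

+0.031 V

For a concentration cell E°cell = 0. The 0.030 M side is the cathode (reduction is favoured where [Au³⁺] is higher).
With n = 3, E = −(0.0592/3) log([Au³⁺]ₐₙ/[Au³⁺]꜀ₐₜ) = −(0.0592/3) log(0.00079/0.03) = −(0.0592/3)(-1.579) = +0.031 V.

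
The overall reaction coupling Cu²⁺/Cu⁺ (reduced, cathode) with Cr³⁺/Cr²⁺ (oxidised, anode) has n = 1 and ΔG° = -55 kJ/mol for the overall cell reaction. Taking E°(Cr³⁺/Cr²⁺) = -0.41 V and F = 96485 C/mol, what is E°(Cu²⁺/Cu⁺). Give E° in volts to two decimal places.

E°cell = −ΔG°/(nF) = −(-55×10³)/((1)(96485)) = +0.570 V.
Since Cu²⁺/Cu⁺ is the cathode and Cr³⁺/Cr²⁺ the anode, E°cell = E°(Cu²⁺/Cu⁺) − E°(Cr³⁺/Cr²⁺).
So E°(Cu²⁺/Cu⁺) = E°cell + E°(Cr³⁺/Cr²⁺) = +0.570 + (-0.41) = +0.16 V.

+0.16 V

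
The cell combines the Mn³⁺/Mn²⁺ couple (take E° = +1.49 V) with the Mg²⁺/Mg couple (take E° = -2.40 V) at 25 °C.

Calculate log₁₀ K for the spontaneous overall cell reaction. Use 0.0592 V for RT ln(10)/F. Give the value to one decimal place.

131.4

Cathode: Mn³⁺/Mn²⁺; anode: Mg²⁺/Mg. E°cell = +3.89 V, n = 2.
log K = nE°cell / 0.0592 = (2)(+3.89) / 0.0592 = 131.4.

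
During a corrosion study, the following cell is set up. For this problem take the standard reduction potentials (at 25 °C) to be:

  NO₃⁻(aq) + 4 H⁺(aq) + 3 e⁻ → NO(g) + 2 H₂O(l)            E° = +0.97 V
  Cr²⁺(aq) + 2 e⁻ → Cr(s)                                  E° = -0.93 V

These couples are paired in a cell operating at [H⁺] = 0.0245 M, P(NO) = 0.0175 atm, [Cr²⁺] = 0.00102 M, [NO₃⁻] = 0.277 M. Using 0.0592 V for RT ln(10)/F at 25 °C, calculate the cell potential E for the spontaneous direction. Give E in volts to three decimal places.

+1.885 V

NO₃⁻/NO is the cathode (higher E°), Cr²⁺/Cr the anode: E°cell = +0.97 − (-0.93) = +1.90 V, n = 6.
Overall: 2 NO₃⁻(aq) + 8 H⁺(aq) + 3 Cr(s) → 2 NO(g) + 4 H₂O(l) + 3 Cr²⁺(aq)
Q = P(NO)^2·[Cr²⁺]^3 / ([NO₃⁻]^2·[H⁺]^8); log Q = 1.514.
E = E° − (0.0592/n) log Q = +1.90 − (0.0592/6)(1.514) = +1.885 V.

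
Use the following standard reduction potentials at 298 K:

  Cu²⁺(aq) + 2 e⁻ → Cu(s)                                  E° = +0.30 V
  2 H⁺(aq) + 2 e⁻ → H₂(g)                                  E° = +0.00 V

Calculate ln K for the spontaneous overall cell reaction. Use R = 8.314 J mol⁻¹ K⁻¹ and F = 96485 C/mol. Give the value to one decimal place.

23.4

Cathode: Cu²⁺/Cu; anode: H⁺/H₂. E°cell = (+0.30) − (+0.00) = +0.30 V, with n = 2.
ΔG° = −nFE° = −RT ln K, so ln K = nFE°/(RT) = (2)(96485)(+0.30) / ((8.314)(298)) = 23.366.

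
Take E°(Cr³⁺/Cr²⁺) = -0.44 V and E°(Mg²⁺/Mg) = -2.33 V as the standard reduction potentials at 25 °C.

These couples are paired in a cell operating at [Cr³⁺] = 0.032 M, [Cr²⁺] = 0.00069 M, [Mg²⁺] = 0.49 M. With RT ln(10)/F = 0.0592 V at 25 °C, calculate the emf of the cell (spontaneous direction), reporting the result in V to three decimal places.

Cr³⁺/Cr²⁺ is the cathode (higher E°), Mg²⁺/Mg the anode: E°cell = -0.44 − (-2.33) = +1.89 V, n = 2.
Overall: 2 Cr³⁺(aq) + Mg(s) → 2 Cr²⁺(aq) + Mg²⁺(aq)
Q = [Cr²⁺]^2·[Mg²⁺] / ([Cr³⁺]^2); log Q = -3.642.
E = E° − (0.0592/n) log Q = +1.89 − (0.0592/2)(-3.642) = +1.998 V.

+1.998 V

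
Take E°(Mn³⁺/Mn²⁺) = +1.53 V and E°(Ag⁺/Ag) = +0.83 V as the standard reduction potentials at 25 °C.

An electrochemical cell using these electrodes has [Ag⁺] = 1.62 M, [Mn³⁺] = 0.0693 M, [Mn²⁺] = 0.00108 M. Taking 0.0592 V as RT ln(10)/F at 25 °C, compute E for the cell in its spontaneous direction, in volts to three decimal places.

+0.795 V

Mn³⁺/Mn²⁺ is the cathode (higher E°), Ag⁺/Ag the anode: E°cell = +1.53 − (+0.83) = +0.70 V, n = 1.
Overall: Mn³⁺(aq) + Ag(s) → Mn²⁺(aq) + Ag⁺(aq)
Q = [Mn²⁺]·[Ag⁺] / ([Mn³⁺]); log Q = -1.598.
E = E° − (0.0592/n) log Q = +0.70 − (0.0592/1)(-1.598) = +0.795 V.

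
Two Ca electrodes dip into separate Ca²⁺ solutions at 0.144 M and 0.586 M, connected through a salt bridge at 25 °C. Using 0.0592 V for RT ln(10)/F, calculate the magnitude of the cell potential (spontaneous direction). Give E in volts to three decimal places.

For a concentration cell E°cell = 0. The 0.586 M side is the cathode (reduction is favoured where [Ca²⁺] is higher).
With n = 2, E = −(0.0592/2) log([Ca²⁺]ₐₙ/[Ca²⁺]꜀ₐₜ) = −(0.0592/2) log(0.144/0.586) = −(0.0592/2)(-0.610) = +0.018 V.

+0.018 V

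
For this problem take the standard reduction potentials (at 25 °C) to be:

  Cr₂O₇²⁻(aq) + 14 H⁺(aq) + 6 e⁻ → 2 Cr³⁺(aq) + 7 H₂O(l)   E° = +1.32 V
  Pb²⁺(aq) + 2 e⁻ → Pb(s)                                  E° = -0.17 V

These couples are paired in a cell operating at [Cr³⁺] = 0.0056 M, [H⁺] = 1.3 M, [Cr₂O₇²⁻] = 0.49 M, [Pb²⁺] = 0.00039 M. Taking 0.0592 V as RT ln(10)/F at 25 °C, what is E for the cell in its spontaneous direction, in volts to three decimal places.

+1.648 V

Cr₂O₇²⁻/Cr³⁺ is the cathode (higher E°), Pb²⁺/Pb the anode: E°cell = +1.32 − (-0.17) = +1.49 V, n = 6.
Overall: Cr₂O₇²⁻(aq) + 14 H⁺(aq) + 3 Pb(s) → 2 Cr³⁺(aq) + 7 H₂O(l) + 3 Pb²⁺(aq)
Q = [Cr³⁺]^2·[Pb²⁺]^3 / ([Cr₂O₇²⁻]·[H⁺]^14); log Q = -16.016.
E = E° − (0.0592/n) log Q = +1.49 − (0.0592/6)(-16.016) = +1.648 V.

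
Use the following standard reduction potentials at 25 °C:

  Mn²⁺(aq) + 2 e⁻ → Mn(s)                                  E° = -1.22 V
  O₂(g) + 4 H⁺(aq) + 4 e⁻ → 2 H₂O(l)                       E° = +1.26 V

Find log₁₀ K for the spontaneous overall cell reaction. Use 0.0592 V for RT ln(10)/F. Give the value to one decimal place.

167.6

Cathode: O₂/H₂O; anode: Mn²⁺/Mn. E°cell = +2.48 V, n = 4.
log K = nE°cell / 0.0592 = (4)(+2.48) / 0.0592 = 167.6.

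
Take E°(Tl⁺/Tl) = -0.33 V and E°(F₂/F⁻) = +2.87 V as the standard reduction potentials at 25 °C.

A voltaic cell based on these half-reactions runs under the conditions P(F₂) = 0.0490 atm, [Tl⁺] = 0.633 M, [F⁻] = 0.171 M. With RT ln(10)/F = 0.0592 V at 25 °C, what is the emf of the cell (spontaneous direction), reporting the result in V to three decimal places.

F₂/F⁻ is the cathode (higher E°), Tl⁺/Tl the anode: E°cell = +2.87 − (-0.33) = +3.20 V, n = 2.
Overall: F₂(g) + 2 Tl(s) → 2 F⁻(aq) + 2 Tl⁺(aq)
Q = [F⁻]^2·[Tl⁺]^2 / (P(F₂)); log Q = -0.621.
E = E° − (0.0592/n) log Q = +3.20 − (0.0592/2)(-0.621) = +3.218 V.

+3.218 V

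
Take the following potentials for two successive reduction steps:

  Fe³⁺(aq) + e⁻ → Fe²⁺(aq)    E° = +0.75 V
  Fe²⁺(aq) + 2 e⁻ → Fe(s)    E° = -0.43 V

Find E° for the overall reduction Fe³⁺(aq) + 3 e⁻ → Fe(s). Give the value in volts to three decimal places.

Adding the free-energy changes (−nFE°) of the two steps gives −n₃FE°₃ = −n₁FE°₁ − n₂FE°₂.
E°₃ = (1×+0.75 + 2×-0.43) / 3 = (-0.110) / 3 = -0.037 V.

-0.037 V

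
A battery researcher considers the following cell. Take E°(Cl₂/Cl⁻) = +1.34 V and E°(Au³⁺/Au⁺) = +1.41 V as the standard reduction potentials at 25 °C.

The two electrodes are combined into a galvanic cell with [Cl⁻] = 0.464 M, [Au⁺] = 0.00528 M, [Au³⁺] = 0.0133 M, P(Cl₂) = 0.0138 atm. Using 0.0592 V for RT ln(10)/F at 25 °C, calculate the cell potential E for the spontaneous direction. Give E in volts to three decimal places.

+0.117 V

Au³⁺/Au⁺ is the cathode (higher E°), Cl₂/Cl⁻ the anode: E°cell = +1.41 − (+1.34) = +0.07 V, n = 2.
Overall: Au³⁺(aq) + 2 Cl⁻(aq) → Au⁺(aq) + Cl₂(g)
Q = [Au⁺]·P(Cl₂) / ([Au³⁺]·[Cl⁻]^2); log Q = -1.594.
E = E° − (0.0592/n) log Q = +0.07 − (0.0592/2)(-1.594) = +0.117 V.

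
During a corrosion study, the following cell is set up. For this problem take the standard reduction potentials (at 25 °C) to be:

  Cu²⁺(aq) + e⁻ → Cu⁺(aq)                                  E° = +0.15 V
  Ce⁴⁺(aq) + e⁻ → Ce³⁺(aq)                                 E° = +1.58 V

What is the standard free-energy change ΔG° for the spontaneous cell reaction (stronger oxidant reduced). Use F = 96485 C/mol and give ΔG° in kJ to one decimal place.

-138.0 kJ

Ce⁴⁺/Ce³⁺ (E° = +1.58 V) is the cathode; Cu²⁺/Cu⁺ (E° = +0.15 V) is the anode, so E°cell = +1.43 V.
Balancing electrons gives n = 1 (lcm of 1 and 1).
ΔG° = −nFE° = −(1)(96485)(+1.43) = -137,974 J = -138.0 kJ.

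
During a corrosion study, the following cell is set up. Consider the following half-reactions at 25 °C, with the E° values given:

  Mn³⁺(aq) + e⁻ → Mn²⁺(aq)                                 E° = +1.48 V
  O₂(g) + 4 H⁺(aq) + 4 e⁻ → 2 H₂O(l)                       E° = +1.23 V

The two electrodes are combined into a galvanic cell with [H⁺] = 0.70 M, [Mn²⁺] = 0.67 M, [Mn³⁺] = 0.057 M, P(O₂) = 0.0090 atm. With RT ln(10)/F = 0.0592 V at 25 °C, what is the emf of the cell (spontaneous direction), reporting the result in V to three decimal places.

Mn³⁺/Mn²⁺ is the cathode (higher E°), O₂/H₂O the anode: E°cell = +1.48 − (+1.23) = +0.25 V, n = 4.
Overall: 4 Mn³⁺(aq) + 2 H₂O(l) → 4 Mn²⁺(aq) + O₂(g) + 4 H⁺(aq)
Q = [Mn²⁺]^4·P(O₂)·[H⁺]^4 / ([Mn³⁺]^4); log Q = 1.615.
E = E° − (0.0592/n) log Q = +0.25 − (0.0592/4)(1.615) = +0.226 V.

+0.226 V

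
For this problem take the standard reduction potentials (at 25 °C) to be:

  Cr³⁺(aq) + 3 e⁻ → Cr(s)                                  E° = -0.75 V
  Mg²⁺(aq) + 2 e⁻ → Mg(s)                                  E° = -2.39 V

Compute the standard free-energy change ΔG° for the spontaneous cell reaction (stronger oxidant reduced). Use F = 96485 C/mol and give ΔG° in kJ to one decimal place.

Cr³⁺/Cr (E° = -0.75 V) is the cathode; Mg²⁺/Mg (E° = -2.39 V) is the anode, so E°cell = +1.64 V.
Balancing electrons gives n = 6 (lcm of 3 and 2).
ΔG° = −nFE° = −(6)(96485)(+1.64) = -949,412 J = -949.4 kJ.

-949.4 kJ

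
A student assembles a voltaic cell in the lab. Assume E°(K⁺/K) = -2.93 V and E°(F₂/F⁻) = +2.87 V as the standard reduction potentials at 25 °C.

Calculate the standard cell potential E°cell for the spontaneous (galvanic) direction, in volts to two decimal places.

+5.80 V

The F₂/F⁻ couple has the higher reduction potential, so it is the cathode; K⁺/K is oxidised at the anode.
E°cell = E°(cathode) − E°(anode) = (+2.87) − (-2.93) = +5.80 V.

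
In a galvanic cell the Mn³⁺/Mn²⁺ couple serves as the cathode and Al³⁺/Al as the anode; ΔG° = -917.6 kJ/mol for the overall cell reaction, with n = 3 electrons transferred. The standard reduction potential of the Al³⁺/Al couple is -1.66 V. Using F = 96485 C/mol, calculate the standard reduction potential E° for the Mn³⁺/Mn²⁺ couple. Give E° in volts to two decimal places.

+1.51 V

E°cell = −ΔG°/(nF) = −(-917.6×10³)/((3)(96485)) = +3.170 V.
Since Mn³⁺/Mn²⁺ is the cathode and Al³⁺/Al the anode, E°cell = E°(Mn³⁺/Mn²⁺) − E°(Al³⁺/Al).
So E°(Mn³⁺/Mn²⁺) = E°cell + E°(Al³⁺/Al) = +3.170 + (-1.66) = +1.51 V.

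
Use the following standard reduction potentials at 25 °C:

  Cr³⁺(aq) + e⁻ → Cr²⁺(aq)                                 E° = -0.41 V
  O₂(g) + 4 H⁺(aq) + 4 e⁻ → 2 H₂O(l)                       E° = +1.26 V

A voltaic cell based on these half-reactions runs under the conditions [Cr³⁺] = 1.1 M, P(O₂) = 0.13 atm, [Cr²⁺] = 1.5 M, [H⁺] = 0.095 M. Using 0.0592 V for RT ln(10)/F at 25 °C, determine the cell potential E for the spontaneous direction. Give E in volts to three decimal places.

O₂/H₂O is the cathode (higher E°), Cr³⁺/Cr²⁺ the anode: E°cell = +1.26 − (-0.41) = +1.67 V, n = 4.
Overall: O₂(g) + 4 H⁺(aq) + 4 Cr²⁺(aq) → 2 H₂O(l) + 4 Cr³⁺(aq)
Q = [Cr³⁺]^4 / (P(O₂)·[H⁺]^4·[Cr²⁺]^4); log Q = 4.436.
E = E° − (0.0592/n) log Q = +1.67 − (0.0592/4)(4.436) = +1.604 V.

+1.604 V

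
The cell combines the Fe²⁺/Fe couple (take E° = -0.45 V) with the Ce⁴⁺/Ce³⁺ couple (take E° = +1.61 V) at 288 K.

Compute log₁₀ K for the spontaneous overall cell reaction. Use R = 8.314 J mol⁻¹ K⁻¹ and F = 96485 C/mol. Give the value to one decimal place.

72.1

Cathode: Ce⁴⁺/Ce³⁺; anode: Fe²⁺/Fe. E°cell = (+1.61) − (-0.45) = +2.06 V, with n = 2.
ΔG° = −nFE° = −RT ln K, so ln K = nFE°/(RT) = (2)(96485)(+2.06) / ((8.314)(288)) = 166.018.
log₁₀ K = 166.018 / ln 10 = 72.1.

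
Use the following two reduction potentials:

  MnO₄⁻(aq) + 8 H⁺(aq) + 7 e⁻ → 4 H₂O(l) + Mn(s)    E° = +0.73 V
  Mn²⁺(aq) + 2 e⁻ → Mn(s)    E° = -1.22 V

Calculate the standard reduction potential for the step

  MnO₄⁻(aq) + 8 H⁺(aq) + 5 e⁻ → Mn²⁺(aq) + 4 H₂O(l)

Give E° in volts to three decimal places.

+1.510 V

Sequential free energies add, so n₃E°₃ = n₁E°₁ + n₂E°₂.
With n₃ = 7, and the known step contributing 2×(-1.22) V, the unknown satisfies 5·E° = 7×(+0.73) − 2×(-1.22) = +7.550.
E° = +7.550 / 5 = +1.510 V.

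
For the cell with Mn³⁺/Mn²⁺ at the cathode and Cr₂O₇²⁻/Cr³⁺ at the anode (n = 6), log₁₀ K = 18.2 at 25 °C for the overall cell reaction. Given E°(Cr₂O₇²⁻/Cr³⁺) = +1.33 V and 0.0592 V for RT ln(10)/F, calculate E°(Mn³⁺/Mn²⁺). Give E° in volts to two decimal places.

+1.51 V

E°cell = (0.0592/n)·log K = (0.0592/6)(18.2) = +0.180 V.
Since Mn³⁺/Mn²⁺ is the cathode and Cr₂O₇²⁻/Cr³⁺ the anode, E°cell = E°(Mn³⁺/Mn²⁺) − E°(Cr₂O₇²⁻/Cr³⁺).
So E°(Mn³⁺/Mn²⁺) = E°cell + E°(Cr₂O₇²⁻/Cr³⁺) = +0.180 + (+1.33) = +1.51 V.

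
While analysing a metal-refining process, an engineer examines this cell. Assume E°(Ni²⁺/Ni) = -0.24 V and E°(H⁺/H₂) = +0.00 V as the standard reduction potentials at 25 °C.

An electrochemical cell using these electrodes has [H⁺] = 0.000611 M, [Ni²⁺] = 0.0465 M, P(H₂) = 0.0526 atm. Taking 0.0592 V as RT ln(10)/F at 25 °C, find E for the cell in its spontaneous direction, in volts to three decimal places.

H⁺/H₂ is the cathode (higher E°), Ni²⁺/Ni the anode: E°cell = +0.00 − (-0.24) = +0.24 V, n = 2.
Overall: 2 H⁺(aq) + Ni(s) → H₂(g) + Ni²⁺(aq)
Q = P(H₂)·[Ni²⁺] / ([H⁺]^2); log Q = 3.816.
E = E° − (0.0592/n) log Q = +0.24 − (0.0592/2)(3.816) = +0.127 V.

+0.127 V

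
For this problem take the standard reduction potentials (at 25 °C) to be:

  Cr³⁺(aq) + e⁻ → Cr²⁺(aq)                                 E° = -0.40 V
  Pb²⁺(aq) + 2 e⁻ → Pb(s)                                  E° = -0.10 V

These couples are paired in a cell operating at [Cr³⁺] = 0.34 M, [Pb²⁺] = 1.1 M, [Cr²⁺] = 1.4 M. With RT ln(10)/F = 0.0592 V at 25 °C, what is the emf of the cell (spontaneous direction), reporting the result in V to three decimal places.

Pb²⁺/Pb is the cathode (higher E°), Cr³⁺/Cr²⁺ the anode: E°cell = -0.10 − (-0.40) = +0.30 V, n = 2.
Overall: Pb²⁺(aq) + 2 Cr²⁺(aq) → Pb(s) + 2 Cr³⁺(aq)
Q = [Cr³⁺]^2 / ([Pb²⁺]·[Cr²⁺]^2); log Q = -1.271.
E = E° − (0.0592/n) log Q = +0.30 − (0.0592/2)(-1.271) = +0.338 V.

+0.338 V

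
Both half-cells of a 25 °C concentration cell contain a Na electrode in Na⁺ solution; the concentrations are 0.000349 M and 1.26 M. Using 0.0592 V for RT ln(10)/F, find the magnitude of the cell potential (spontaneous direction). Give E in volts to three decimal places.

+0.211 V

For a concentration cell E°cell = 0. The 1.26 M side is the cathode (reduction is favoured where [Na⁺] is higher).
With n = 1, E = −(0.0592/1) log([Na⁺]ₐₙ/[Na⁺]꜀ₐₜ) = −(0.0592/1) log(0.000349/1.26) = −(0.0592/1)(-3.558) = +0.211 V.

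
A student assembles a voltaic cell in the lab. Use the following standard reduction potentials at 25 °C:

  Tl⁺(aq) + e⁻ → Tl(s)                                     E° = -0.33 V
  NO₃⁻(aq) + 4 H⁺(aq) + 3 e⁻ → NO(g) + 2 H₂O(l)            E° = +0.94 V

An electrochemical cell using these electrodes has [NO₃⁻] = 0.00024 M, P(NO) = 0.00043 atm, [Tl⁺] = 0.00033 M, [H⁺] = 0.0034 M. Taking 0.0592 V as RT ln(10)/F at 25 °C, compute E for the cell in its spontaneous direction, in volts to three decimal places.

NO₃⁻/NO is the cathode (higher E°), Tl⁺/Tl the anode: E°cell = +0.94 − (-0.33) = +1.27 V, n = 3.
Overall: NO₃⁻(aq) + 4 H⁺(aq) + 3 Tl(s) → NO(g) + 2 H₂O(l) + 3 Tl⁺(aq)
Q = P(NO)·[Tl⁺]^3 / ([NO₃⁻]·[H⁺]^4); log Q = -0.317.
E = E° − (0.0592/n) log Q = +1.27 − (0.0592/3)(-0.317) = +1.276 V.

+1.276 V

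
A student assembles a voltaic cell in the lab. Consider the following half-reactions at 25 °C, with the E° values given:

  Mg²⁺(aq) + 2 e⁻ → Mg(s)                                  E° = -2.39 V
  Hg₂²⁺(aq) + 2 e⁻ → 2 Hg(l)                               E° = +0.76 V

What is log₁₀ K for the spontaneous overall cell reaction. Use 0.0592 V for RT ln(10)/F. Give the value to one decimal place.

Cathode: Hg₂²⁺/Hg; anode: Mg²⁺/Mg. E°cell = +3.15 V, n = 2.
log K = nE°cell / 0.0592 = (2)(+3.15) / 0.0592 = 106.4.

106.4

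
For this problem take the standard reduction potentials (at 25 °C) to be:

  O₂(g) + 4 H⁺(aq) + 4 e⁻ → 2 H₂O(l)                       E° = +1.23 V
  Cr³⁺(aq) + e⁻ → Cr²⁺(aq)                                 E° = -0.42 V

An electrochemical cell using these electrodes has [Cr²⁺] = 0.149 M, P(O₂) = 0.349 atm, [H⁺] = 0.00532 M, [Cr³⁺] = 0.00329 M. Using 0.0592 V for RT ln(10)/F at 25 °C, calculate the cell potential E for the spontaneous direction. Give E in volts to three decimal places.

O₂/H₂O is the cathode (higher E°), Cr³⁺/Cr²⁺ the anode: E°cell = +1.23 − (-0.42) = +1.65 V, n = 4.
Overall: O₂(g) + 4 H⁺(aq) + 4 Cr²⁺(aq) → 2 H₂O(l) + 4 Cr³⁺(aq)
Q = [Cr³⁺]^4 / (P(O₂)·[H⁺]^4·[Cr²⁺]^4); log Q = 2.930.
E = E° − (0.0592/n) log Q = +1.65 − (0.0592/4)(2.930) = +1.607 V.

+1.607 V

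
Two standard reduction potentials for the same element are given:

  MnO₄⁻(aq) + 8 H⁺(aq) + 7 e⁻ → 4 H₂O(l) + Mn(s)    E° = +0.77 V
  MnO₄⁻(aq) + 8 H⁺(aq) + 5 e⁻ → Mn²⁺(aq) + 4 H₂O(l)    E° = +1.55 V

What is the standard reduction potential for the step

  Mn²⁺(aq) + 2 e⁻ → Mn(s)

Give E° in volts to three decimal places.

-1.180 V

Sequential free energies add, so n₃E°₃ = n₁E°₁ + n₂E°₂.
With n₃ = 7, and the known step contributing 5×(+1.55) V, the unknown satisfies 2·E° = 7×(+0.77) − 5×(+1.55) = -2.360.
E° = -2.360 / 2 = -1.180 V.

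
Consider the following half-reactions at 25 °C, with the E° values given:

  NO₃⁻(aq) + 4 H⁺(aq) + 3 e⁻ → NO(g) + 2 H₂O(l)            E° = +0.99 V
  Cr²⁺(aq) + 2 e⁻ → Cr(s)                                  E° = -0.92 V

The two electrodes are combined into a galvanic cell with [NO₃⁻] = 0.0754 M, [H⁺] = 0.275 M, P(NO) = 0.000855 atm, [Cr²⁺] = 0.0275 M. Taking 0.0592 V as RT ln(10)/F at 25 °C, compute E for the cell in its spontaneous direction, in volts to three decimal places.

NO₃⁻/NO is the cathode (higher E°), Cr²⁺/Cr the anode: E°cell = +0.99 − (-0.92) = +1.91 V, n = 6.
Overall: 2 NO₃⁻(aq) + 8 H⁺(aq) + 3 Cr(s) → 2 NO(g) + 4 H₂O(l) + 3 Cr²⁺(aq)
Q = P(NO)^2·[Cr²⁺]^3 / ([NO₃⁻]^2·[H⁺]^8); log Q = -4.087.
E = E° − (0.0592/n) log Q = +1.91 − (0.0592/6)(-4.087) = +1.950 V.

+1.950 V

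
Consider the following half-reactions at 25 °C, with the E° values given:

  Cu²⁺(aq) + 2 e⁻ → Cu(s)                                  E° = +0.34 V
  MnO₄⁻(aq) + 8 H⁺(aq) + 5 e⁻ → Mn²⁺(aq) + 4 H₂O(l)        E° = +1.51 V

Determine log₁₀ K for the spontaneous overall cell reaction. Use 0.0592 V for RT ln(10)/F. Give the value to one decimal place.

Cathode: MnO₄⁻/Mn²⁺; anode: Cu²⁺/Cu. E°cell = +1.17 V, n = 10.
log K = nE°cell / 0.0592 = (10)(+1.17) / 0.0592 = 197.6.

197.6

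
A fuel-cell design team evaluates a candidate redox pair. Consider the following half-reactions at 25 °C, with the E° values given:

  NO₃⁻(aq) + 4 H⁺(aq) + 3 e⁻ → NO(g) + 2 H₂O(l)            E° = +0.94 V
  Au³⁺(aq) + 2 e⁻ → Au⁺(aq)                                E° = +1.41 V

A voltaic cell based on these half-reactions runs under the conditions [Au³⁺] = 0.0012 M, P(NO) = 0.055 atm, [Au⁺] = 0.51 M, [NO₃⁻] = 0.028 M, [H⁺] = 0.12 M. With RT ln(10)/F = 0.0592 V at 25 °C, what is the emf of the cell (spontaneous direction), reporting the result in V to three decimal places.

+0.471 V

Au³⁺/Au⁺ is the cathode (higher E°), NO₃⁻/NO the anode: E°cell = +1.41 − (+0.94) = +0.47 V, n = 6.
Overall: 3 Au³⁺(aq) + 2 NO(g) + 4 H₂O(l) → 3 Au⁺(aq) + 2 NO₃⁻(aq) + 8 H⁺(aq)
Q = [Au⁺]^3·[NO₃⁻]^2·[H⁺]^8 / ([Au³⁺]^3·P(NO)^2); log Q = -0.068.
E = E° − (0.0592/n) log Q = +0.47 − (0.0592/6)(-0.068) = +0.471 V.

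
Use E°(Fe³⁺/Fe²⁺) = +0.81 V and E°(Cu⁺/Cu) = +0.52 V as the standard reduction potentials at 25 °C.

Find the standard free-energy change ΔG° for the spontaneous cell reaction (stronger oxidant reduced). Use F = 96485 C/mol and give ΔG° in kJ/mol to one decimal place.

Fe³⁺/Fe²⁺ (E° = +0.81 V) is the cathode; Cu⁺/Cu (E° = +0.52 V) is the anode, so E°cell = +0.29 V.
Balancing electrons gives n = 1 (lcm of 1 and 1).
ΔG° = −nFE° = −(1)(96485)(+0.29) = -27,981 J = -28.0 kJ/mol.

-28.0 kJ/mol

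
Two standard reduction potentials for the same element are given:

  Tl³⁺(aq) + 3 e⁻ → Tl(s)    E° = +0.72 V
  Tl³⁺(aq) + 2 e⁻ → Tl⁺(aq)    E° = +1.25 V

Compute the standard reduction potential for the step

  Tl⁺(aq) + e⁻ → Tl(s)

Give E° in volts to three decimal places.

-0.340 V

Sequential free energies add, so n₃E°₃ = n₁E°₁ + n₂E°₂.
With n₃ = 3, and the known step contributing 2×(+1.25) V, the unknown satisfies 1·E° = 3×(+0.72) − 2×(+1.25) = -0.340.
E° = -0.340 / 1 = -0.340 V.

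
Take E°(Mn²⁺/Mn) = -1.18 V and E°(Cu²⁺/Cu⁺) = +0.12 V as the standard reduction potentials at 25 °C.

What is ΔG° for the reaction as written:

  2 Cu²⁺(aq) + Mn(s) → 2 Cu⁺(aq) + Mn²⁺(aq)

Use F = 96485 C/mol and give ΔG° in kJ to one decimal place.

-250.9 kJ

As written, Cu²⁺/Cu⁺ is reduced (cathode) and Mn²⁺/Mn is oxidised (anode), so E°cell = (+0.12) − (-1.18) = +1.30 V.
Balancing electrons gives n = 2.
ΔG° = −nFE° = −(2)(96485)(+1.30) = -250,861 J = -250.9 kJ.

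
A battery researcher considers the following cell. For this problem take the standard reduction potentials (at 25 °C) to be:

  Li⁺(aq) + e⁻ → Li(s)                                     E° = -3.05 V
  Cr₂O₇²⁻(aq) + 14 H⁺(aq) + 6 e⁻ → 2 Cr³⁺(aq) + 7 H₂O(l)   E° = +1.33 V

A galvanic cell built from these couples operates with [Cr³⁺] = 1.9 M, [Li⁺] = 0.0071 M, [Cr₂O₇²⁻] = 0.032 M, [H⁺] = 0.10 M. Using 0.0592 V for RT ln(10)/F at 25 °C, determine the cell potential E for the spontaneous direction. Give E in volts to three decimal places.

+4.349 V

Cr₂O₇²⁻/Cr³⁺ is the cathode (higher E°), Li⁺/Li the anode: E°cell = +1.33 − (-3.05) = +4.38 V, n = 6.
Overall: Cr₂O₇²⁻(aq) + 14 H⁺(aq) + 6 Li(s) → 2 Cr³⁺(aq) + 7 H₂O(l) + 6 Li⁺(aq)
Q = [Cr³⁺]^2·[Li⁺]^6 / ([Cr₂O₇²⁻]·[H⁺]^14); log Q = 3.160.
E = E° − (0.0592/n) log Q = +4.38 − (0.0592/6)(3.160) = +4.349 V.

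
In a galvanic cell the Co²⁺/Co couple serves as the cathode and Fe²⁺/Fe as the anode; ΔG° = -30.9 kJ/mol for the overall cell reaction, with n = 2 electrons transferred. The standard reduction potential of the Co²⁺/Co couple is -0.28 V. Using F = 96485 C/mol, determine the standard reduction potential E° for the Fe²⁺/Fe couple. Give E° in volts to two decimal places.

-0.44 V

E°cell = −ΔG°/(nF) = −(-30.9×10³)/((2)(96485)) = +0.160 V.
Since Co²⁺/Co is the cathode and Fe²⁺/Fe the anode, E°cell = E°(Co²⁺/Co) − E°(Fe²⁺/Fe).
So E°(Fe²⁺/Fe) = E°(Co²⁺/Co) − E°cell = (-0.28) − (+0.160) = -0.44 V.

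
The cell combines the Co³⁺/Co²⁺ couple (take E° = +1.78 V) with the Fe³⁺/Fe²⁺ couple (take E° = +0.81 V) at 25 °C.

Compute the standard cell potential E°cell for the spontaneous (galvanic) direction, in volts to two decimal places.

The Co³⁺/Co²⁺ couple has the higher reduction potential, so it is the cathode; Fe³⁺/Fe²⁺ is oxidised at the anode.
E°cell = E°(cathode) − E°(anode) = (+1.78) − (+0.81) = +0.97 V.

+0.97 V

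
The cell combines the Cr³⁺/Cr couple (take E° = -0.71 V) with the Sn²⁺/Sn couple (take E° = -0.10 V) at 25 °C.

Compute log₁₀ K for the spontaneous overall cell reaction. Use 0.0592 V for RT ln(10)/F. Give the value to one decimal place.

61.8

Cathode: Sn²⁺/Sn; anode: Cr³⁺/Cr. E°cell = +0.61 V, n = 6.
log K = nE°cell / 0.0592 = (6)(+0.61) / 0.0592 = 61.8.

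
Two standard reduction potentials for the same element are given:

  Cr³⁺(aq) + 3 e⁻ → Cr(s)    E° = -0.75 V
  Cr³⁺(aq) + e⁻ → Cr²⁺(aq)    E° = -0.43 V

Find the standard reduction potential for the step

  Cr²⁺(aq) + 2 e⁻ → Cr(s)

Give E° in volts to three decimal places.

-0.910 V

Sequential free energies add, so n₃E°₃ = n₁E°₁ + n₂E°₂.
With n₃ = 3, and the known step contributing 1×(-0.43) V, the unknown satisfies 2·E° = 3×(-0.75) − 1×(-0.43) = -1.820.
E° = -1.820 / 2 = -0.910 V.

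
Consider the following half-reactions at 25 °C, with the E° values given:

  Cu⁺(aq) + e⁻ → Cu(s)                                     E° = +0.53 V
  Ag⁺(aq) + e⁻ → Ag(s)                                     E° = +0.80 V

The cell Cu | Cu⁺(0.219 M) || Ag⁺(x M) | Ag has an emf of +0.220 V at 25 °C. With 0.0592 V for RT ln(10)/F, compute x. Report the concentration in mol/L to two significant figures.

0.031 M

Ag⁺/Ag is the cathode, Cu⁺/Cu the anode: E°cell = +0.27 V, n = 1.
Overall reaction: Ag⁺(aq) + Cu(s) → Ag(s) + Cu⁺(aq); Q = [Cu⁺]^1/[Ag⁺]^1.
From E = E° − (0.0592/n) log Q: log Q = (E° − E)·n/0.0592 = (+0.27 − (+0.220))·1/0.0592 = 0.8446.
So 1·log[Ag⁺] = 1·log(0.219) − log Q = -0.6596 − (0.8446) = -1.5042; [Ag⁺] = 10^(-1.5042) ≈ 0.031 M.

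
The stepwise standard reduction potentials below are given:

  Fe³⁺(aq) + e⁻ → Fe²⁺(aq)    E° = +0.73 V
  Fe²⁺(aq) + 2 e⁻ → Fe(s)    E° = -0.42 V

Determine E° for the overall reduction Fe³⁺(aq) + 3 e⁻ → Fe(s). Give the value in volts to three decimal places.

-0.037 V

Adding the free-energy changes (−nFE°) of the two steps gives −n₃FE°₃ = −n₁FE°₁ − n₂FE°₂.
E°₃ = (1×+0.73 + 2×-0.42) / 3 = (-0.110) / 3 = -0.037 V.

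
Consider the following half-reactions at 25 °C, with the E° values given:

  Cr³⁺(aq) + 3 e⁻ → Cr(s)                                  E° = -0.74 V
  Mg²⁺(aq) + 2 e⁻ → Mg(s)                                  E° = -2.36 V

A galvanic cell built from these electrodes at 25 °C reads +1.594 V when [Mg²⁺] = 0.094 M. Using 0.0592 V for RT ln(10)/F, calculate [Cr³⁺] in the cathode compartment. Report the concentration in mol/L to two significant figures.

Cr³⁺/Cr is the cathode, Mg²⁺/Mg the anode: E°cell = +1.62 V, n = 6.
Overall reaction: 2 Cr³⁺(aq) + 3 Mg(s) → 2 Cr(s) + 3 Mg²⁺(aq); Q = [Mg²⁺]^3/[Cr³⁺]^2.
From E = E° − (0.0592/n) log Q: log Q = (E° − E)·n/0.0592 = (+1.62 − (+1.594))·6/0.0592 = 2.6351.
So 2·log[Cr³⁺] = 3·log(0.094) − log Q = -3.0806 − (2.6351) = -5.7157; log[Cr³⁺] = -5.7157 / 2 = -2.8579; [Cr³⁺] = 10^(-2.8579) ≈ 0.0014 M.

0.0014 M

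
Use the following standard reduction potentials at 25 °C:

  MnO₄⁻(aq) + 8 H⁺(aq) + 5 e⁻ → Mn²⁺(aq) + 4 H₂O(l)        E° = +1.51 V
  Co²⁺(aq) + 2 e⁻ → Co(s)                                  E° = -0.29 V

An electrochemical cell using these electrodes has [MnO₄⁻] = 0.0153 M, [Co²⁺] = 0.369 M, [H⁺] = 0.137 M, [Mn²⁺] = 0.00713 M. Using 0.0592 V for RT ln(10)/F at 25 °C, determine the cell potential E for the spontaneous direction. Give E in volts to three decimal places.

MnO₄⁻/Mn²⁺ is the cathode (higher E°), Co²⁺/Co the anode: E°cell = +1.51 − (-0.29) = +1.80 V, n = 10.
Overall: 2 MnO₄⁻(aq) + 16 H⁺(aq) + 5 Co(s) → 2 Mn²⁺(aq) + 8 H₂O(l) + 5 Co²⁺(aq)
Q = [Mn²⁺]^2·[Co²⁺]^5 / ([MnO₄⁻]^2·[H⁺]^16); log Q = 10.984.
E = E° − (0.0592/n) log Q = +1.80 − (0.0592/10)(10.984) = +1.735 V.

+1.735 V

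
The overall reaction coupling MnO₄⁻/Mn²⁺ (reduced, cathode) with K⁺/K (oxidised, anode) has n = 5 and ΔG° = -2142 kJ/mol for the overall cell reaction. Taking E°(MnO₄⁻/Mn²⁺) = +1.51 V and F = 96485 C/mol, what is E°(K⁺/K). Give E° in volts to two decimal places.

-2.93 V

E°cell = −ΔG°/(nF) = −(-2142×10³)/((5)(96485)) = +4.440 V.
Since MnO₄⁻/Mn²⁺ is the cathode and K⁺/K the anode, E°cell = E°(MnO₄⁻/Mn²⁺) − E°(K⁺/K).
So E°(K⁺/K) = E°(MnO₄⁻/Mn²⁺) − E°cell = (+1.51) − (+4.440) = -2.93 V.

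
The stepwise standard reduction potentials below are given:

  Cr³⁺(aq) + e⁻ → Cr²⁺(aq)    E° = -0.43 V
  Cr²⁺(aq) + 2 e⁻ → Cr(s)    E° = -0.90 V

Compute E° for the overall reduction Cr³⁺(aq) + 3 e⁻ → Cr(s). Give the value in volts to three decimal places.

Adding the free-energy changes (−nFE°) of the two steps gives −n₃FE°₃ = −n₁FE°₁ − n₂FE°₂.
E°₃ = (1×-0.43 + 2×-0.90) / 3 = (-2.230) / 3 = -0.743 V.
Simply averaging or adding the two E° values would be wrong; the electron-weighted sum is required.

-0.743 V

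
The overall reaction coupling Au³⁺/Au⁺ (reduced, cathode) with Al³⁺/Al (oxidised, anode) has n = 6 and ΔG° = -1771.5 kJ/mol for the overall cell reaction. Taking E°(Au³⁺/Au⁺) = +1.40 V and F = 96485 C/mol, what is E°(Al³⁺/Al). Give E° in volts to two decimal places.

-1.66 V

E°cell = −ΔG°/(nF) = −(-1771.5×10³)/((6)(96485)) = +3.060 V.
Since Au³⁺/Au⁺ is the cathode and Al³⁺/Al the anode, E°cell = E°(Au³⁺/Au⁺) − E°(Al³⁺/Al).
So E°(Al³⁺/Al) = E°(Au³⁺/Au⁺) − E°cell = (+1.40) − (+3.060) = -1.66 V.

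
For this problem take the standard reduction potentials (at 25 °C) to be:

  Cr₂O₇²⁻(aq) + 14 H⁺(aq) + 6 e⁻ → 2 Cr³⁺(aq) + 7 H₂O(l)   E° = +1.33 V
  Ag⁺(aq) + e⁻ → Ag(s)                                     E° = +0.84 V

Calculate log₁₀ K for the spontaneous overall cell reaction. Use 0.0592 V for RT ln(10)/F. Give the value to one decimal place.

49.7

Cathode: Cr₂O₇²⁻/Cr³⁺; anode: Ag⁺/Ag. E°cell = +0.49 V, n = 6.
log K = nE°cell / 0.0592 = (6)(+0.49) / 0.0592 = 49.7.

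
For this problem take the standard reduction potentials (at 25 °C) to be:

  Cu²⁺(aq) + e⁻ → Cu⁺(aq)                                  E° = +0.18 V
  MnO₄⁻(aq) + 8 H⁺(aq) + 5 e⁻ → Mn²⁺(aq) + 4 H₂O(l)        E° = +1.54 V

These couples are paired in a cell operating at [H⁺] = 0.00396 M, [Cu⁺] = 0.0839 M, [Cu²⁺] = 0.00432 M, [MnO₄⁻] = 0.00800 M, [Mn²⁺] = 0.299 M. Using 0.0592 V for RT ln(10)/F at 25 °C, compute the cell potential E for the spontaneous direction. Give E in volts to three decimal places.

+1.190 V

MnO₄⁻/Mn²⁺ is the cathode (higher E°), Cu²⁺/Cu⁺ the anode: E°cell = +1.54 − (+0.18) = +1.36 V, n = 5.
Overall: MnO₄⁻(aq) + 8 H⁺(aq) + 5 Cu⁺(aq) → Mn²⁺(aq) + 4 H₂O(l) + 5 Cu²⁺(aq)
Q = [Mn²⁺]·[Cu²⁺]^5 / ([MnO₄⁻]·[H⁺]^8·[Cu⁺]^5); log Q = 14.350.
E = E° − (0.0592/n) log Q = +1.36 − (0.0592/5)(14.350) = +1.190 V.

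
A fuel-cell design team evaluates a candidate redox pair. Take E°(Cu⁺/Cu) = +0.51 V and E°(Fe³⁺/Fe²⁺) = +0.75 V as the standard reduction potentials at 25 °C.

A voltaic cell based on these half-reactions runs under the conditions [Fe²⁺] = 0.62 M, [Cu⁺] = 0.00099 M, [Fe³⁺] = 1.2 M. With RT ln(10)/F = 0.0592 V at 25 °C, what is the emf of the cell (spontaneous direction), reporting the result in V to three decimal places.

Fe³⁺/Fe²⁺ is the cathode (higher E°), Cu⁺/Cu the anode: E°cell = +0.75 − (+0.51) = +0.24 V, n = 1.
Overall: Fe³⁺(aq) + Cu(s) → Fe²⁺(aq) + Cu⁺(aq)
Q = [Fe²⁺]·[Cu⁺] / ([Fe³⁺]); log Q = -3.291.
E = E° − (0.0592/n) log Q = +0.24 − (0.0592/1)(-3.291) = +0.435 V.

+0.435 V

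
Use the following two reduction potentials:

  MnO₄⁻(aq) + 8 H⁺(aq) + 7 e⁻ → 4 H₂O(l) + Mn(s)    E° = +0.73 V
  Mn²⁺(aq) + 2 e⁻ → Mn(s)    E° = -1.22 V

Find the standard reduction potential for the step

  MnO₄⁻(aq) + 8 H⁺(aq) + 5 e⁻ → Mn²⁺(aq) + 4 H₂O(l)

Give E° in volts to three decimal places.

+1.510 V

Sequential free energies add, so n₃E°₃ = n₁E°₁ + n₂E°₂.
With n₃ = 7, and the known step contributing 2×(-1.22) V, the unknown satisfies 5·E° = 7×(+0.73) − 2×(-1.22) = +7.550.
E° = +7.550 / 5 = +1.510 V.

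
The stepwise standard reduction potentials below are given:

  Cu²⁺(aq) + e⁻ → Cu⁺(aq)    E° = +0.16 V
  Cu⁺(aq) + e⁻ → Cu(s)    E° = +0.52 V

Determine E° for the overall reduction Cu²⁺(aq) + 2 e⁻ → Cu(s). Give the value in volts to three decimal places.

Since ΔG° = −nFE° is additive over sequential reductions, n₃E°₃ = n₁E°₁ + n₂E°₂.
E°₃ = (1×+0.16 + 1×+0.52) / 2 = (+0.680) / 2 = +0.340 V.

+0.340 V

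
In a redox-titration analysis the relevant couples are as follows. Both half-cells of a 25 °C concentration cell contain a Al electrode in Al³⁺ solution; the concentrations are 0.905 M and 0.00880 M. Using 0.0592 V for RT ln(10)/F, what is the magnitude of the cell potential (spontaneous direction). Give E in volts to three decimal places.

+0.040 V

For a concentration cell E°cell = 0. The 0.905 M side is the cathode (reduction is favoured where [Al³⁺] is higher).
With n = 3, E = −(0.0592/3) log([Al³⁺]ₐₙ/[Al³⁺]꜀ₐₜ) = −(0.0592/3) log(0.0088/0.905) = −(0.0592/3)(-2.012) = +0.040 V.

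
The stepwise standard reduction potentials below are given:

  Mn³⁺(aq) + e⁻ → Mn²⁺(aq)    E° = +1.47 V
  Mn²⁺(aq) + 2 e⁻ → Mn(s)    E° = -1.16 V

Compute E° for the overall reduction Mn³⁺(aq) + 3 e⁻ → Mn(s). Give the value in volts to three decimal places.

-0.283 V

Since ΔG° = −nFE° is additive over sequential reductions, n₃E°₃ = n₁E°₁ + n₂E°₂.
E°₃ = (1×+1.47 + 2×-1.16) / 3 = (-0.850) / 3 = -0.283 V.
E° values themselves are not directly additive — weighting by electron count is essential.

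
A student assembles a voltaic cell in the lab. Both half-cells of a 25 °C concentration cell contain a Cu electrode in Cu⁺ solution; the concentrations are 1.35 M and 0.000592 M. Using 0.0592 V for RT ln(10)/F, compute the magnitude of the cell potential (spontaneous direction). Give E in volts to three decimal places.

+0.199 V

For a concentration cell E°cell = 0. The 1.35 M side is the cathode (reduction is favoured where [Cu⁺] is higher).
With n = 1, E = −(0.0592/1) log([Cu⁺]ₐₙ/[Cu⁺]꜀ₐₜ) = −(0.0592/1) log(0.000592/1.35) = −(0.0592/1)(-3.358) = +0.199 V.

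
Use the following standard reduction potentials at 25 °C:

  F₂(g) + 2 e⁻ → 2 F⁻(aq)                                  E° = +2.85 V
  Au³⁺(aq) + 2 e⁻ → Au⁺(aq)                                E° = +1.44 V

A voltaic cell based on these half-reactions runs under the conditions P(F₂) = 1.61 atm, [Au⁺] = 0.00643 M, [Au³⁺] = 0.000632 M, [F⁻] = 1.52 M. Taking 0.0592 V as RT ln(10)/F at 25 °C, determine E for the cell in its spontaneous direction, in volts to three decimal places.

F₂/F⁻ is the cathode (higher E°), Au³⁺/Au⁺ the anode: E°cell = +2.85 − (+1.44) = +1.41 V, n = 2.
Overall: F₂(g) + Au⁺(aq) → 2 F⁻(aq) + Au³⁺(aq)
Q = [F⁻]^2·[Au³⁺] / (P(F₂)·[Au⁺]); log Q = -0.851.
E = E° − (0.0592/n) log Q = +1.41 − (0.0592/2)(-0.851) = +1.435 V.

+1.435 V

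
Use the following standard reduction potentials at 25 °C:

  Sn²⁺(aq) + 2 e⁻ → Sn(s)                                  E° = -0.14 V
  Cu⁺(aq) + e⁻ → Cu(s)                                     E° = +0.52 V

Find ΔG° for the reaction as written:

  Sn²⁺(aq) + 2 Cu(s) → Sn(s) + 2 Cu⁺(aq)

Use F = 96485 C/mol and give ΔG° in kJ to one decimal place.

+127.4 kJ

As written, Sn²⁺/Sn is reduced (cathode) and Cu⁺/Cu is oxidised (anode), so E°cell = (-0.14) − (+0.52) = -0.66 V.
Balancing electrons gives n = 2.
ΔG° = −nFE° = −(2)(96485)(-0.66) = 127,360 J = +127.4 kJ.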